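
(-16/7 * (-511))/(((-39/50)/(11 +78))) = -5197600/39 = -133271.79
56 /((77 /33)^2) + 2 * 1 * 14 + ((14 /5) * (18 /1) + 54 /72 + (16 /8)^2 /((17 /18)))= 222937 /2380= 93.67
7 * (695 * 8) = 38920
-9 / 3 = -3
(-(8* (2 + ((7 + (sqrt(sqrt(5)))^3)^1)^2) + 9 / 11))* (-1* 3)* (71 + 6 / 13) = 515595 / 143 + 22296* (5^(3 / 4) + 7)^2 / 13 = 187105.35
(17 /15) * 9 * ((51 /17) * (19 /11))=2907 /55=52.85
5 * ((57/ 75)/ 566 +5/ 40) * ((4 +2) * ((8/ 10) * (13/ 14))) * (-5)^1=-278889/ 19810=-14.08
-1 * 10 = -10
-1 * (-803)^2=-644809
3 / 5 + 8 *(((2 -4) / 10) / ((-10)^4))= 3749 / 6250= 0.60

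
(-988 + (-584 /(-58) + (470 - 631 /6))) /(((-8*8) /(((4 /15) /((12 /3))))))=106679 /167040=0.64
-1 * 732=-732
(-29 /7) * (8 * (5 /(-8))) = 145 /7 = 20.71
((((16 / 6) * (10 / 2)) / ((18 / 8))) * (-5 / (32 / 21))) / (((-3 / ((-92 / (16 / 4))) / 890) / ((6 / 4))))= -199013.89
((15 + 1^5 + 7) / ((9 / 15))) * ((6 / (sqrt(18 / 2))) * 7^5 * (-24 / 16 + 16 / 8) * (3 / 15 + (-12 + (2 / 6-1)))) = -72286907 / 9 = -8031878.56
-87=-87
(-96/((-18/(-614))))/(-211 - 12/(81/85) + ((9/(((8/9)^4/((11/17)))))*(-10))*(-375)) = -3078291456/32672727683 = -0.09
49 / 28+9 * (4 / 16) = 4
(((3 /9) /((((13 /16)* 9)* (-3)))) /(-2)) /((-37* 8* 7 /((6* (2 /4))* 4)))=-0.00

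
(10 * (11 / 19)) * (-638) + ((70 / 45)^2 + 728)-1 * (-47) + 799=-3258470 / 1539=-2117.26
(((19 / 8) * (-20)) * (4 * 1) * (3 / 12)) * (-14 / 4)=665 / 4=166.25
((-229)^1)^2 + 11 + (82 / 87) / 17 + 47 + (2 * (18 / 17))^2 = 1320096503 / 25143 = 52503.54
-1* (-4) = 4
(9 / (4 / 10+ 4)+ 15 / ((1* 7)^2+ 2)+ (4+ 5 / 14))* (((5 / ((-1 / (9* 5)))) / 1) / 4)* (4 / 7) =-1972350 / 9163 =-215.25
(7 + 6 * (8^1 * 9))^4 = 37141383841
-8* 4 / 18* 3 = -16 / 3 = -5.33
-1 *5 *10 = -50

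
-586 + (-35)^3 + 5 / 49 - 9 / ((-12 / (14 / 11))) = -46849819 / 1078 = -43459.94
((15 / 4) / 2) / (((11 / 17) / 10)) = 1275 / 44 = 28.98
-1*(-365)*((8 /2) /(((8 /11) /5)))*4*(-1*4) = -160600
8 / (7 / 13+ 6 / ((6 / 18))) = 104 / 241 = 0.43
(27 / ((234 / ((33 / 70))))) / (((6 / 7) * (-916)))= -0.00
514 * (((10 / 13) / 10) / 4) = 257 / 26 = 9.88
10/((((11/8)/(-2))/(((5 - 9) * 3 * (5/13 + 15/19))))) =204.93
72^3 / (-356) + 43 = -89485 / 89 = -1005.45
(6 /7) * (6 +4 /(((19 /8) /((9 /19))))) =14724 /2527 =5.83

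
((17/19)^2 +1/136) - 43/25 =-1119503/1227400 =-0.91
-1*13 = -13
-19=-19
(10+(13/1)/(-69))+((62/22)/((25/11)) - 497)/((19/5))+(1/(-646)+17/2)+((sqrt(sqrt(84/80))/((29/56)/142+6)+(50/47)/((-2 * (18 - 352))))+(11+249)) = 3976 * sqrt(2) * 21^(1/4) * 5^(3/4)/238705+13612227781/92068770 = 148.02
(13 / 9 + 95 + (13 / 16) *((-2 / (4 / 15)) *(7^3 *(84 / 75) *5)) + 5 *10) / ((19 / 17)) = -14147519 / 1368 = -10341.75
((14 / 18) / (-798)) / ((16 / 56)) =-7 / 2052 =-0.00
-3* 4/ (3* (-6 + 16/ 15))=30/ 37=0.81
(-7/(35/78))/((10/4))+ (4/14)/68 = -37103/5950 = -6.24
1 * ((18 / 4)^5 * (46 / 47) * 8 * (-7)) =-9506889 / 94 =-101137.12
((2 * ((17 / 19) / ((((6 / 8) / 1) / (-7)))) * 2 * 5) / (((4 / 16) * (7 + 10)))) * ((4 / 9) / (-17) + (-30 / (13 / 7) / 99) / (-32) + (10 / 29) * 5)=-2420537980 / 36165987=-66.93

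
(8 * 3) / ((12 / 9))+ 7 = 25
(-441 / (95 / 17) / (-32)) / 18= 833 / 6080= 0.14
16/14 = 8/7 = 1.14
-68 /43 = -1.58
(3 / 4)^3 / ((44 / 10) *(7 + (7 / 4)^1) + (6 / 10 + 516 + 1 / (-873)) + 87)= 117855 / 179376736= 0.00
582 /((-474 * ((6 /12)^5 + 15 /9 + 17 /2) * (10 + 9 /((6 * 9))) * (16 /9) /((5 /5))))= -31428 /4717801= -0.01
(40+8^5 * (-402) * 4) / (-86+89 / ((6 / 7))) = -316145424 / 107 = -2954630.13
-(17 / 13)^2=-289 / 169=-1.71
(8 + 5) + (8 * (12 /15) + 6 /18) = 296 /15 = 19.73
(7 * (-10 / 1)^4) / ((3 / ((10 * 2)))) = 1400000 / 3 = 466666.67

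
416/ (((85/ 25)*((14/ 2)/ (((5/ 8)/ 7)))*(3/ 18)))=9.36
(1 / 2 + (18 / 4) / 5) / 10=7 / 50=0.14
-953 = -953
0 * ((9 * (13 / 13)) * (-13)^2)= 0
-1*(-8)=8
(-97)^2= 9409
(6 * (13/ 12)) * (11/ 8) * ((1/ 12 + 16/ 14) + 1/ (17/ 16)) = 442585/ 22848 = 19.37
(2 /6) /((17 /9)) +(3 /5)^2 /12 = 351 /1700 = 0.21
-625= -625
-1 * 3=-3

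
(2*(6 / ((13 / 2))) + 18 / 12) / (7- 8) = -87 / 26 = -3.35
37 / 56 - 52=-2875 / 56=-51.34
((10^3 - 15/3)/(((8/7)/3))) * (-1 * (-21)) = 438795/8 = 54849.38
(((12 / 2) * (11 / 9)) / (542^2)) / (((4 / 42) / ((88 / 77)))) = 22 / 73441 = 0.00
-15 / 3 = -5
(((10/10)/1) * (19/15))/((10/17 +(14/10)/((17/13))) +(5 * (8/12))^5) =26163/8534263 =0.00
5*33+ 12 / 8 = 333 / 2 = 166.50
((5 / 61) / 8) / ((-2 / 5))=-25 / 976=-0.03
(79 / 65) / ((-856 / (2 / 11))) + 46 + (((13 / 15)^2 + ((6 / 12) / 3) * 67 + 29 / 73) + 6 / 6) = 59.31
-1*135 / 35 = -27 / 7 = -3.86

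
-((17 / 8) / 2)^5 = -1419857 / 1048576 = -1.35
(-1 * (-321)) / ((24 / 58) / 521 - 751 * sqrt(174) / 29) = -632553348673 * sqrt(174) / 8879393735530 - 9699978 / 4439696867765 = -0.94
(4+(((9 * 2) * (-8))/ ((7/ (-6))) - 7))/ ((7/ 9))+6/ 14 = 7608/ 49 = 155.27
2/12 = 0.17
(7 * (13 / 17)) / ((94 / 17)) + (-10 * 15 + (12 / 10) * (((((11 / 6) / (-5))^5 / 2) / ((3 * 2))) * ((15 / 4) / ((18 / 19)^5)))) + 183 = 195463113641257697 / 5754868300800000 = 33.96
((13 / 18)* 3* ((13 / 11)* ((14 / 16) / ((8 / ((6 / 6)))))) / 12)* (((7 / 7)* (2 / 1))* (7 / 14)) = 1183 / 50688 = 0.02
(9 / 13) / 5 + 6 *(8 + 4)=4689 / 65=72.14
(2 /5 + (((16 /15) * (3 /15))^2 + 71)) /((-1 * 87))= -401881 /489375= -0.82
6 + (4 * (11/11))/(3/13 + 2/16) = 638/37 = 17.24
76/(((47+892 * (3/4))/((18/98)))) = 171/8771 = 0.02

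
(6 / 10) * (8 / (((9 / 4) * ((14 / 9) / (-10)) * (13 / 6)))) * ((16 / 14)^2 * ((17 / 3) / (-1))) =46.85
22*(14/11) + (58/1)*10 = 608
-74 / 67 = -1.10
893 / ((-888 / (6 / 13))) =-893 / 1924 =-0.46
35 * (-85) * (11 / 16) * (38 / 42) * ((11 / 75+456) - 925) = 31234423 / 36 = 867622.86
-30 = -30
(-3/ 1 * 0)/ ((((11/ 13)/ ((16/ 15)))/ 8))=0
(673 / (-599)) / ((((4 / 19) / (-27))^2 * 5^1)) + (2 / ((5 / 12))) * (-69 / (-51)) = -3005626161 / 814640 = -3689.51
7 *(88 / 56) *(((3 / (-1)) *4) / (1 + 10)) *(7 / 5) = -84 / 5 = -16.80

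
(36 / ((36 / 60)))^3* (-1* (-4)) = 864000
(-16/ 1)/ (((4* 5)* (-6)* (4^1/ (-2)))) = -1/ 15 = -0.07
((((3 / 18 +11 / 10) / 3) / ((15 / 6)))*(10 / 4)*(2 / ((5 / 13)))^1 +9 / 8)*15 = 5977 / 120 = 49.81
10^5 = 100000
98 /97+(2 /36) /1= 1861 /1746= 1.07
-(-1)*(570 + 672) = 1242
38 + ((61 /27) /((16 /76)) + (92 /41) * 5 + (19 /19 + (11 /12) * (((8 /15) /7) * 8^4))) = 53781289 /154980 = 347.02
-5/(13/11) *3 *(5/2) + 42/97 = -78933/2522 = -31.30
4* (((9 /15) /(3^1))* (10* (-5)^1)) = -40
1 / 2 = 0.50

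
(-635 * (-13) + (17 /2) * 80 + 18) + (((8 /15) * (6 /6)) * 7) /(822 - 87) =14100983 /1575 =8953.01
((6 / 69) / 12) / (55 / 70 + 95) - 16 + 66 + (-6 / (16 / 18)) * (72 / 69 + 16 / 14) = 22826551 / 647703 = 35.24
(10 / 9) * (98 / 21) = 5.19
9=9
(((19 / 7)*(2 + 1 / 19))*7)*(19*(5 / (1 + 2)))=1235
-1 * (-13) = 13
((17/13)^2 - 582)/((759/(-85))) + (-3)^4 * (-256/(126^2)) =400248041/6285279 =63.68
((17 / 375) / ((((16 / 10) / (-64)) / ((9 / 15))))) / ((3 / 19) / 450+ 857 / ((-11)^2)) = -1875984 / 12212855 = -0.15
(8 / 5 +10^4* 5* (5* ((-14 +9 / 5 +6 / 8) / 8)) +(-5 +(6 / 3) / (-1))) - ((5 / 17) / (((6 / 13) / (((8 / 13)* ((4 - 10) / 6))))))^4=-24207101748979 / 67652010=-357817.92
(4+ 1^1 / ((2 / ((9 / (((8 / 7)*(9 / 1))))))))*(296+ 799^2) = 45347487 / 16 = 2834217.94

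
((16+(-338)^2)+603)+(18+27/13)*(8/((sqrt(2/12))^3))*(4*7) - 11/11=350784*sqrt(6)/13+114862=180957.52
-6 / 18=-1 / 3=-0.33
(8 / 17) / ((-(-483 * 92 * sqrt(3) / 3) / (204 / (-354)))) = -0.00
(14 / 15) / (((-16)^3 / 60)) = -0.01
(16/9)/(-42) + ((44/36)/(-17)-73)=-234916/3213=-73.11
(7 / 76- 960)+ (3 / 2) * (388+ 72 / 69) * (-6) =-7798351 / 1748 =-4461.30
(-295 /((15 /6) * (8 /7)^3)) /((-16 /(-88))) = -222607 /512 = -434.78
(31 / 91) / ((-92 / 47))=-1457 / 8372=-0.17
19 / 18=1.06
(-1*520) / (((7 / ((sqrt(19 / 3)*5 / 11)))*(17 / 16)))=-41600*sqrt(57) / 3927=-79.98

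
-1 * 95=-95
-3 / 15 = -0.20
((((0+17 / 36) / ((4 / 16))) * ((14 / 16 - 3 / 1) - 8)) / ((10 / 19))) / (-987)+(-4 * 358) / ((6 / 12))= -2863.96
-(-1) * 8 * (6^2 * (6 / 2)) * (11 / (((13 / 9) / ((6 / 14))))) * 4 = 1026432 / 91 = 11279.47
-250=-250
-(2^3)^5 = -32768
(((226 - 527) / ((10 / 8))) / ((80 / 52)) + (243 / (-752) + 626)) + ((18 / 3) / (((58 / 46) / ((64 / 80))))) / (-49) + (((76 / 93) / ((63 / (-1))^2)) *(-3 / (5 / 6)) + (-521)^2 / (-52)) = -1381021235160811 / 290683738800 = -4750.94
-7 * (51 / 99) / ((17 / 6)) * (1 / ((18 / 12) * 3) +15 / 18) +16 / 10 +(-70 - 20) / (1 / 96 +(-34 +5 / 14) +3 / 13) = 38749729 / 13130865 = 2.95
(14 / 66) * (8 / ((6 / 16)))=4.53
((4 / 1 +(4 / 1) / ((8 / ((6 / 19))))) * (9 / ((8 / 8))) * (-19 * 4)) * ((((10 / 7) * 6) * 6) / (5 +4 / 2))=-1023840 / 49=-20894.69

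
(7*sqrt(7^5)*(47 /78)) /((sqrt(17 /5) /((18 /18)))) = 16121*sqrt(595) /1326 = 296.56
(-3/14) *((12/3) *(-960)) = 5760/7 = 822.86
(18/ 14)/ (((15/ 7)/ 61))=36.60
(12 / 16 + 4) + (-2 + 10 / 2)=31 / 4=7.75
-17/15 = -1.13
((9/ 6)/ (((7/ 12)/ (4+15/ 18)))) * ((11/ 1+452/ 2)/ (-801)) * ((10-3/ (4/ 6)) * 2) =-25201/ 623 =-40.45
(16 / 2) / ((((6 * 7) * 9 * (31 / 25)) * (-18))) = -50 / 52731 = -0.00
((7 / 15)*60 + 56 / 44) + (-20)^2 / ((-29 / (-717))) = 3164138 / 319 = 9918.93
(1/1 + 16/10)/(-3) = -13/15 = -0.87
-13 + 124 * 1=111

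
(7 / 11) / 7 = 1 / 11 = 0.09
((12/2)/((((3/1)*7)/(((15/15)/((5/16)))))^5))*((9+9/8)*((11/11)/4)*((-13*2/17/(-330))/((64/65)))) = 173056/29464771875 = 0.00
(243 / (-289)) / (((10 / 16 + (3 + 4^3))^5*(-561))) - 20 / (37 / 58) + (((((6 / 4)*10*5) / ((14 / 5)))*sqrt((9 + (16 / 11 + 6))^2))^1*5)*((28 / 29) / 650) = -980919758011475573469793 / 34935651697971791616707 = -28.08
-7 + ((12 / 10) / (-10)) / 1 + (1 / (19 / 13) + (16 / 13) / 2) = -5.82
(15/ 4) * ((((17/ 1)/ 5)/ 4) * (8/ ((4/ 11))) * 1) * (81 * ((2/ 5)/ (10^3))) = 45441/ 20000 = 2.27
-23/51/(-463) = 23/23613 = 0.00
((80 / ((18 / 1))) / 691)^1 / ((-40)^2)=1 / 248760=0.00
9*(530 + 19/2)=9711/2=4855.50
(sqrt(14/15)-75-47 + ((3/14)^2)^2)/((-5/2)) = 4686671/96040-2 * sqrt(210)/75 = 48.41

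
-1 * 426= -426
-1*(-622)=622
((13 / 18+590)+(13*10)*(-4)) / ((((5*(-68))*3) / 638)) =-406087 / 9180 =-44.24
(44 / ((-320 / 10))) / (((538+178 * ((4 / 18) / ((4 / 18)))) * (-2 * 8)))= 11 / 91648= 0.00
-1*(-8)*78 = 624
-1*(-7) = 7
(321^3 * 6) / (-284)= -99228483 / 142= -698792.13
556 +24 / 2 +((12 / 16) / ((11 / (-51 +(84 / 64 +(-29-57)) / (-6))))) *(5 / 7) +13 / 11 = 5592151 / 9856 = 567.39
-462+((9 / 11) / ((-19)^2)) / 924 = -565057413 / 1223068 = -462.00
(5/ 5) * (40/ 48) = 5/ 6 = 0.83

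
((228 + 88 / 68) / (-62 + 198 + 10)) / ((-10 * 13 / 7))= -13643 / 161330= -0.08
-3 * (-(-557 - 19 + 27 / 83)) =-143343 / 83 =-1727.02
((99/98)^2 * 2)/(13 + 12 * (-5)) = -9801/225694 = -0.04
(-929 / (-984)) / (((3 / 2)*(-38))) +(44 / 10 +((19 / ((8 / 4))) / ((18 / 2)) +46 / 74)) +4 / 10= 6.46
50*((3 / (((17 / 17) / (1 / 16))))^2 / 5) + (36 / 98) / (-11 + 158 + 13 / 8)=0.35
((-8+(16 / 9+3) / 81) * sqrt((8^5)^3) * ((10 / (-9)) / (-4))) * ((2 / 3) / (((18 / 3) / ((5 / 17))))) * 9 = -303510323200 * sqrt(2) / 111537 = -3848305.18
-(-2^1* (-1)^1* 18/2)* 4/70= -1.03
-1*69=-69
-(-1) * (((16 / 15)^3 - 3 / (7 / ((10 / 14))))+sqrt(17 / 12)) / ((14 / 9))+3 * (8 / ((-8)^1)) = -621671 / 257250+3 * sqrt(51) / 28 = -1.65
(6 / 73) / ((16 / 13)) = 39 / 584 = 0.07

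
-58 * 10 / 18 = -290 / 9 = -32.22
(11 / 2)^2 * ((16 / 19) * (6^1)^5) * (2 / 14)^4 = 3763584 / 45619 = 82.50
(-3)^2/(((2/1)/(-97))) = -873/2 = -436.50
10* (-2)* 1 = -20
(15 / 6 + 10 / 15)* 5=95 / 6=15.83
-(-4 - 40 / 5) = 12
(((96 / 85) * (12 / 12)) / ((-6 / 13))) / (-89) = 208 / 7565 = 0.03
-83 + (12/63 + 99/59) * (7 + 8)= -22704/413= -54.97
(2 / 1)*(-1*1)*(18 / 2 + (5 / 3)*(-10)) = 46 / 3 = 15.33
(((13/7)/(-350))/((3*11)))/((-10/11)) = 13/73500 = 0.00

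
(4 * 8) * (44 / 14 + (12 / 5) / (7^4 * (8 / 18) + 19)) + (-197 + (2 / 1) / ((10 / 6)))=-32555883 / 342125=-95.16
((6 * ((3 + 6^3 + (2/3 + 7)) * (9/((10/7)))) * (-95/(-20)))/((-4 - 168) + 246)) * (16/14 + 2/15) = 129846/185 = 701.87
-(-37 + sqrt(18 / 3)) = 37 -sqrt(6) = 34.55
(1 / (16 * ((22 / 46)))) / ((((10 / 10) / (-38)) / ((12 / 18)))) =-437 / 132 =-3.31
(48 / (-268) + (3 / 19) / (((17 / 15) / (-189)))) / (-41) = 573711 / 887281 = 0.65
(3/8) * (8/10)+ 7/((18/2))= 97/90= 1.08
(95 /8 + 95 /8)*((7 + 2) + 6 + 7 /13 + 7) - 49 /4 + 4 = 527.04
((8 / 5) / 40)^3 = 1 / 15625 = 0.00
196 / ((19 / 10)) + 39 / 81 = 53167 / 513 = 103.64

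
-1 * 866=-866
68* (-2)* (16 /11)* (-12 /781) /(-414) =-4352 /592779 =-0.01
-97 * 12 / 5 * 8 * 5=-9312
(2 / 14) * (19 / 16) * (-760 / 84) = -1.53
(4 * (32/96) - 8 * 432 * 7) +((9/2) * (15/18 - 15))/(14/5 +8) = -1742153/72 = -24196.57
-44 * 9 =-396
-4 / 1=-4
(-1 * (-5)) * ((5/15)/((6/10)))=25/9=2.78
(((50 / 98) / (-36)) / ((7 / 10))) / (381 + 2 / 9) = -125 / 2353666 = -0.00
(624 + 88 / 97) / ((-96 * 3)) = -7577 / 3492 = -2.17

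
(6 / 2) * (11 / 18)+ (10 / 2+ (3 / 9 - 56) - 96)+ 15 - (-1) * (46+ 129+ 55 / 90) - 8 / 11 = 4460 / 99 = 45.05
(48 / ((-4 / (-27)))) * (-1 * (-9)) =2916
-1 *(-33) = 33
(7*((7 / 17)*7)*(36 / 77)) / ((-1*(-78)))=294 / 2431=0.12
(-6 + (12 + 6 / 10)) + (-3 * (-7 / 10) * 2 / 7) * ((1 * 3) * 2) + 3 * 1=66 / 5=13.20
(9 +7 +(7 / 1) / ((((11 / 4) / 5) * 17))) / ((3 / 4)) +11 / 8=35465 / 1496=23.71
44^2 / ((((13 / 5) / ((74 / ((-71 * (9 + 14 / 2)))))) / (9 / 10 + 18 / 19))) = -120879 / 1349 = -89.61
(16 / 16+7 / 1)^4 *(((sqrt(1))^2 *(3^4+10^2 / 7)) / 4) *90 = 61470720 / 7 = 8781531.43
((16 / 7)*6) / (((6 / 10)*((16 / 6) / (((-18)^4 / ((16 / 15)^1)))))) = 5904900 / 7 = 843557.14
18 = 18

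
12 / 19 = 0.63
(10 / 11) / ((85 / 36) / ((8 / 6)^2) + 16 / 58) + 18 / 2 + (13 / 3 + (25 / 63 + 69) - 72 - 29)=-36522517 / 2063061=-17.70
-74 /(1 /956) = -70744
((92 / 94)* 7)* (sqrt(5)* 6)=1932* sqrt(5) / 47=91.92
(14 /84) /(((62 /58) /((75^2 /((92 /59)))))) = 562.43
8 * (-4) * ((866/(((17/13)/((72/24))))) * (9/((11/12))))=-116722944/187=-624186.87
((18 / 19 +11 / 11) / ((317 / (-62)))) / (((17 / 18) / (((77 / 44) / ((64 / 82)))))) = -2962701 / 3276512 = -0.90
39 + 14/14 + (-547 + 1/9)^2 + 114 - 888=24166630/81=298353.46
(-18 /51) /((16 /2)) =-3 /68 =-0.04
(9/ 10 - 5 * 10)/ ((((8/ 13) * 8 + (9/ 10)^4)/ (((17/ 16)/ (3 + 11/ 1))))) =-0.67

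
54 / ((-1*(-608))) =27 / 304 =0.09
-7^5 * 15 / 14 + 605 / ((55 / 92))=-16995.50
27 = 27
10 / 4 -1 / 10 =12 / 5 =2.40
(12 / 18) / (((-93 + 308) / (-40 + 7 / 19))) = -502 / 4085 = -0.12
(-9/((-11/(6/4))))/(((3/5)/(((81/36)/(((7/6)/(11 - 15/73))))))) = 239355/5621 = 42.58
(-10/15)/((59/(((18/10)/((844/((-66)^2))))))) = -6534/62245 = -0.10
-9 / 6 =-3 / 2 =-1.50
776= 776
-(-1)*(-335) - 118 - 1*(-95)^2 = -9478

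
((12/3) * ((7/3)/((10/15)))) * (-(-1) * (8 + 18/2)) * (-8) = -1904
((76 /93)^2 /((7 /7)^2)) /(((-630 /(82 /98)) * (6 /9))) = -59204 /44499105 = -0.00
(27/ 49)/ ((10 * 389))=27/ 190610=0.00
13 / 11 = 1.18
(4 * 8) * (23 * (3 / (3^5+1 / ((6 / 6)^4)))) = 552 / 61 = 9.05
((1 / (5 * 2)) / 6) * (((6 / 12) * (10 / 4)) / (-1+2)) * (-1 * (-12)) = 1 / 4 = 0.25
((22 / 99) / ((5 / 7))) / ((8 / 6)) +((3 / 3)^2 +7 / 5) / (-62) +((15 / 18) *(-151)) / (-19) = 60232 / 8835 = 6.82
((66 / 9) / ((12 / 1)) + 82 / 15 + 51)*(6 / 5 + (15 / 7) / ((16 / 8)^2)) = 99.07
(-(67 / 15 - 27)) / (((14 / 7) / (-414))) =-4664.40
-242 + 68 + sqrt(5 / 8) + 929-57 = sqrt(10) / 4 + 698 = 698.79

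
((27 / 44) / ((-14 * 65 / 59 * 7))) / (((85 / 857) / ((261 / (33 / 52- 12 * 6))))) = 118772487 / 566731550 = 0.21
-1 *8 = -8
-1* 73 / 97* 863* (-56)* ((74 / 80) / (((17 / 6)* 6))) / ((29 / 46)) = 750570086 / 239105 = 3139.08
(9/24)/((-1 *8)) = -3/64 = -0.05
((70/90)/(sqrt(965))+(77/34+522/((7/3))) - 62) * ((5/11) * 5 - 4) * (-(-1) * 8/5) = -2966052/6545 - 1064 * sqrt(965)/477675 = -453.25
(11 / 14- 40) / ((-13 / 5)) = 2745 / 182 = 15.08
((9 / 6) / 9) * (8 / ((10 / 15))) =2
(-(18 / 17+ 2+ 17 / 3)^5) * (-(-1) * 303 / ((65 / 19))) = -4479525.85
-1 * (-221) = 221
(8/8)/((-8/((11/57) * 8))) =-11/57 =-0.19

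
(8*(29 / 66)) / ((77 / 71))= 8236 / 2541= 3.24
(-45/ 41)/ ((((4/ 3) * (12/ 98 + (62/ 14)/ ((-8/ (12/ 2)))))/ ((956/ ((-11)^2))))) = 2107980/ 1036849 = 2.03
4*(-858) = -3432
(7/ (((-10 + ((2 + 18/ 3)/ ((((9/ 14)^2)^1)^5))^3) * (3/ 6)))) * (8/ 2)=1186952431706053698400244129628/ 6195566471048265051935887962947335051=0.00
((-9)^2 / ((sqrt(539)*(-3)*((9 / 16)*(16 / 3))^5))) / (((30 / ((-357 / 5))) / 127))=2159*sqrt(11) / 4950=1.45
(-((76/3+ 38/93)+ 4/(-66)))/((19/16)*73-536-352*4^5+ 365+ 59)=420352/5900227179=0.00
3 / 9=1 / 3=0.33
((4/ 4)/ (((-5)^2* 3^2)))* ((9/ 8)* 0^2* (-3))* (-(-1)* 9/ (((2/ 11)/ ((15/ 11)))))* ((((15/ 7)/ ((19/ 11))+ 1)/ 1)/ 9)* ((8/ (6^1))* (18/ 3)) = 0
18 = 18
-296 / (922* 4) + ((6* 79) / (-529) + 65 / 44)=0.50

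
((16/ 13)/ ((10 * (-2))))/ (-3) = 4/ 195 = 0.02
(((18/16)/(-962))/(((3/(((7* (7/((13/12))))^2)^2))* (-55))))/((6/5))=3735591048/151116251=24.72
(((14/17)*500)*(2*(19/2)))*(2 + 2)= 532000/17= 31294.12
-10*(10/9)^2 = -1000/81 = -12.35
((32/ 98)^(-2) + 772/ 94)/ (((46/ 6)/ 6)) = 1904967/ 138368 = 13.77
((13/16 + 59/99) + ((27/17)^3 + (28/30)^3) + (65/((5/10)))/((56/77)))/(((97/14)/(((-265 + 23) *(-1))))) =41566509753769/6433573500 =6460.87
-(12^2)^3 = -2985984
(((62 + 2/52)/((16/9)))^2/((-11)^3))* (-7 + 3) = 210743289/57584384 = 3.66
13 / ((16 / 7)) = 5.69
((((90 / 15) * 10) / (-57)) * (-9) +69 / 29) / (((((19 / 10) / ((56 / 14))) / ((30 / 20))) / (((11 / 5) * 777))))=63983.71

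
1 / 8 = 0.12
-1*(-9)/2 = 9/2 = 4.50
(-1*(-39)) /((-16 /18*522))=-39 /464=-0.08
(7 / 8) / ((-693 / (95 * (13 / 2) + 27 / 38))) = -0.78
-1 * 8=-8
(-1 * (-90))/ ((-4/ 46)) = -1035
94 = 94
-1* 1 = -1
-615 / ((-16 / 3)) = 1845 / 16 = 115.31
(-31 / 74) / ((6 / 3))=-31 / 148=-0.21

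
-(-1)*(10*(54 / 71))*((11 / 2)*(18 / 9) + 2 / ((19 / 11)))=124740 / 1349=92.47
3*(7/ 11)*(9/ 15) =63/ 55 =1.15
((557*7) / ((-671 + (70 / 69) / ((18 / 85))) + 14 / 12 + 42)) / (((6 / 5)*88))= -4035465 / 68096072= -0.06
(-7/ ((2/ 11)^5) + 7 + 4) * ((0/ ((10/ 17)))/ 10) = 0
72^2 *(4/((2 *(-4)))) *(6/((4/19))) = -73872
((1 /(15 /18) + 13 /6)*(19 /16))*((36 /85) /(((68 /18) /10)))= 51813 /11560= 4.48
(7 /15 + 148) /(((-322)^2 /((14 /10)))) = 2227 /1110900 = 0.00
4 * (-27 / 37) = -108 / 37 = -2.92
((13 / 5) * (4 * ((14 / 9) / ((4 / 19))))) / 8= 1729 / 180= 9.61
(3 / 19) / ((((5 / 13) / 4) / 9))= 1404 / 95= 14.78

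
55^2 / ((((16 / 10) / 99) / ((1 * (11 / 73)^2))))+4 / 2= 181267639 / 42632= 4251.91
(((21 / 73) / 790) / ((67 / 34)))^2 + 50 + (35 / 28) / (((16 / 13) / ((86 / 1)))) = 16403948471973243 / 119437167456800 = 137.34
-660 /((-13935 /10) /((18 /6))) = 1320 /929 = 1.42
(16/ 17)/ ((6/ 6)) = 16/ 17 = 0.94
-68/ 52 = -17/ 13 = -1.31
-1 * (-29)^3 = 24389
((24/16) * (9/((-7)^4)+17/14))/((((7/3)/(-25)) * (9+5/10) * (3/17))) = -7457475/638666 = -11.68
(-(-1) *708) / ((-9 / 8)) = -1888 / 3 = -629.33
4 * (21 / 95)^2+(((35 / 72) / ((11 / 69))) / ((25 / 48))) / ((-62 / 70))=-19740826 / 3077525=-6.41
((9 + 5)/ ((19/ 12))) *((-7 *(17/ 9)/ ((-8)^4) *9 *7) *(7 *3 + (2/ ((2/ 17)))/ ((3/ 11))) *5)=-3644375/ 4864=-749.25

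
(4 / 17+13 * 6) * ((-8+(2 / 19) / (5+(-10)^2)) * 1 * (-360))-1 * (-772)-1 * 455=3835309 / 17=225606.41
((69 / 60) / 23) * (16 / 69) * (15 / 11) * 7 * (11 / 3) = 28 / 69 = 0.41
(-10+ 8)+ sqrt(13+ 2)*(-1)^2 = -2+ sqrt(15) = 1.87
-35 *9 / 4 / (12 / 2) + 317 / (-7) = -3271 / 56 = -58.41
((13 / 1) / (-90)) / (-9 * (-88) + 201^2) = -13 / 3707370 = -0.00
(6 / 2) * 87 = 261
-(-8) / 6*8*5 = 160 / 3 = 53.33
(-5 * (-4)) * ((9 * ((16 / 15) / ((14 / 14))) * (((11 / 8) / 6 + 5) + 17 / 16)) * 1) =1208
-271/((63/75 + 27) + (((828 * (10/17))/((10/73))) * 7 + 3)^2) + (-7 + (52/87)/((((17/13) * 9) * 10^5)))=-3475959162770863664813/496565599680521325000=-7.00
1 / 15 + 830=12451 / 15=830.07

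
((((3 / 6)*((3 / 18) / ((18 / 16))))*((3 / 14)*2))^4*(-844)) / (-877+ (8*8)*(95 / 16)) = 13504 / 7829221617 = 0.00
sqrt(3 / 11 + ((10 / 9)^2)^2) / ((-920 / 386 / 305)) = -11773*sqrt(1426513) / 81972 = -171.54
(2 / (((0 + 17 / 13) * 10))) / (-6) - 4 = -4.03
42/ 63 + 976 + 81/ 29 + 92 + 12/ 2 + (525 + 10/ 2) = 139849/ 87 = 1607.46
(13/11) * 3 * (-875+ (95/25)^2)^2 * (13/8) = 58666515843/13750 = 4266655.70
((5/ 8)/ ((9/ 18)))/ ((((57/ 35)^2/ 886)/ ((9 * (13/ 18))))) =35273875/ 12996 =2714.21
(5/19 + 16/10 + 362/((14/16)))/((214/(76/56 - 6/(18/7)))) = -11330719/5977020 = -1.90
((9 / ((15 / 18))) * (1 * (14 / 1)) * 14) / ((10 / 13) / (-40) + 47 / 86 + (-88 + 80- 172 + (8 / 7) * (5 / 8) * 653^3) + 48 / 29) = 4804162272 / 451386910760665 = 0.00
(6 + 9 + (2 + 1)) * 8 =144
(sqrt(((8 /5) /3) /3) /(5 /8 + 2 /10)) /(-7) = -16*sqrt(10) /693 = -0.07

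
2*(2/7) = 4/7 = 0.57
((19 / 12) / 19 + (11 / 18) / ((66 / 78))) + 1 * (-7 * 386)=-97243 / 36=-2701.19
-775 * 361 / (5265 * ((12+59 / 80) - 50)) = 4476400 / 3138993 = 1.43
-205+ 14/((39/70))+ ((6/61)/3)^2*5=-26102035/145119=-179.87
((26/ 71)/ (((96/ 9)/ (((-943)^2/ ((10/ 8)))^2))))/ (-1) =-30839787576039/ 1775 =-17374528211.85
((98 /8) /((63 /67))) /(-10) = -469 /360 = -1.30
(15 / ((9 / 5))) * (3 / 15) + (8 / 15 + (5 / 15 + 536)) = 8078 / 15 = 538.53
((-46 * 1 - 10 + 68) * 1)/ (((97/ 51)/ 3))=1836/ 97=18.93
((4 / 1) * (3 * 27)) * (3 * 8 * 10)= 77760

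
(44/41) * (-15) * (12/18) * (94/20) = -2068/41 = -50.44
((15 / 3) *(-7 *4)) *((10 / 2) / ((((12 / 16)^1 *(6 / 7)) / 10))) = -98000 / 9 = -10888.89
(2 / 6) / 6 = 1 / 18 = 0.06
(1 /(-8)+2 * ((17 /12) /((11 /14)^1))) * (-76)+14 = -16537 /66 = -250.56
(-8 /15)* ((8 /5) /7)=-64 /525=-0.12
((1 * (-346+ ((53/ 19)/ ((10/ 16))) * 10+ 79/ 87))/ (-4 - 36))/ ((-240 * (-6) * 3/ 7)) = 3476627/ 285638400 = 0.01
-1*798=-798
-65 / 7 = -9.29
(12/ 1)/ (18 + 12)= 2/ 5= 0.40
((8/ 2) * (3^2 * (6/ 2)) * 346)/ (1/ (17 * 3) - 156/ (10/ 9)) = -9528840/ 35797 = -266.19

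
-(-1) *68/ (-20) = -17/ 5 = -3.40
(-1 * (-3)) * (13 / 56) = 39 / 56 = 0.70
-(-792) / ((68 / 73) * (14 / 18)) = 130086 / 119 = 1093.16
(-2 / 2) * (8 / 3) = -8 / 3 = -2.67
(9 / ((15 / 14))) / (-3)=-14 / 5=-2.80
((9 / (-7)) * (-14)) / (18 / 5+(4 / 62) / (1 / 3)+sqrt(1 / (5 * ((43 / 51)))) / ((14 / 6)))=384063960 / 80697457 - 201810 * sqrt(10965) / 80697457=4.50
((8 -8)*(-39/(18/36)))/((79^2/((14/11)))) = 0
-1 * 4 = -4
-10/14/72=-5/504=-0.01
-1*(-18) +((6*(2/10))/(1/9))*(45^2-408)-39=87213/5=17442.60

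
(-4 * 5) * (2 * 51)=-2040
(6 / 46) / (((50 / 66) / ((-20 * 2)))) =-792 / 115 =-6.89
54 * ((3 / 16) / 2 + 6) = 5265 / 16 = 329.06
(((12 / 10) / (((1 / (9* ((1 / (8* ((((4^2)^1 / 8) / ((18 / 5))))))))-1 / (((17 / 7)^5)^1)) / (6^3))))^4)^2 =243599851065002291851361105632143476272449034697006098772449601057344312098566416027877376 / 34825843627563492755235599234120368000267994419777867868408250390625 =6994801150264200377381.24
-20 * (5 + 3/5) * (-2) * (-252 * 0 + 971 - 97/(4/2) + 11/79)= 16327024/79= 206671.19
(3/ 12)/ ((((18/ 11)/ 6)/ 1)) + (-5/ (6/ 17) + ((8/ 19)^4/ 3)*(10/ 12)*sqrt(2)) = -53/ 4 + 10240*sqrt(2)/ 1172889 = -13.24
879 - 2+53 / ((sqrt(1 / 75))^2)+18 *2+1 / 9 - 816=36649 / 9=4072.11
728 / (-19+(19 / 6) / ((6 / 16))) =-6552 / 95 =-68.97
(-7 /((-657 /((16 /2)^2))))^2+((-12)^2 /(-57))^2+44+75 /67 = 542547069127 /10440294363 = 51.97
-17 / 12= -1.42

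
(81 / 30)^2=729 / 100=7.29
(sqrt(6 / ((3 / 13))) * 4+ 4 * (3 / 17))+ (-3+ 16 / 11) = -157 / 187+ 4 * sqrt(26) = 19.56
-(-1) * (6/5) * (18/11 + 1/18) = 67/33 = 2.03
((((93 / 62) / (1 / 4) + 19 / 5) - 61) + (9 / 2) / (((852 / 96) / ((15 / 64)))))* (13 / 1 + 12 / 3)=-4932397 / 5680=-868.38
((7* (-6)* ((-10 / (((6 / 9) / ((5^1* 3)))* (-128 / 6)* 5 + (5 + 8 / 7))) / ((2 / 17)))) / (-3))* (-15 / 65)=134946 / 689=195.86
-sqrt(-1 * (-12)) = -2 * sqrt(3) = -3.46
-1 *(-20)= 20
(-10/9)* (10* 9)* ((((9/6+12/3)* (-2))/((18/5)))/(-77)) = -250/63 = -3.97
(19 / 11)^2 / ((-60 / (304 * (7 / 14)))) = -13718 / 1815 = -7.56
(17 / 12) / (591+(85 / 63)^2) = 22491 / 9411616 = 0.00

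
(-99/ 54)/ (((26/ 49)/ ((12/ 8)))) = -539/ 104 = -5.18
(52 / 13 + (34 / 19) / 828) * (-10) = -157405 / 3933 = -40.02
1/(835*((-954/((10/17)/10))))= -1/13542030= -0.00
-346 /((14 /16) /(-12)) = 33216 /7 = 4745.14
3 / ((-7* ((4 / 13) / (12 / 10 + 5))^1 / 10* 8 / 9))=-97.15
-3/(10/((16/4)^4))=-384/5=-76.80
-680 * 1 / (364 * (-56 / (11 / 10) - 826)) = 935 / 438893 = 0.00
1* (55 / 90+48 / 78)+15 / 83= 27331 / 19422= 1.41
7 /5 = 1.40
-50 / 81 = -0.62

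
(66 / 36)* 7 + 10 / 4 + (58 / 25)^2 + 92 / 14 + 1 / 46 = 16487749 / 603750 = 27.31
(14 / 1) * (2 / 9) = 28 / 9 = 3.11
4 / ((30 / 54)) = 7.20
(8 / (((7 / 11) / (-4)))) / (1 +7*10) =-0.71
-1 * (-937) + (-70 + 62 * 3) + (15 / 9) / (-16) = 50539 / 48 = 1052.90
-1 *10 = -10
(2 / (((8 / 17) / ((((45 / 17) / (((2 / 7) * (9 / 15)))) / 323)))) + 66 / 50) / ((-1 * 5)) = -98397 / 323000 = -0.30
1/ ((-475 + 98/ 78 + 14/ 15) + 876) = 195/ 78622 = 0.00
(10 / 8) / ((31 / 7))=35 / 124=0.28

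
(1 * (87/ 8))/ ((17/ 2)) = 1.28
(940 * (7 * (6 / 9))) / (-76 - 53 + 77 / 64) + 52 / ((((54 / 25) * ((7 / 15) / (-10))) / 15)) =-1334983180 / 171759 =-7772.42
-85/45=-17/9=-1.89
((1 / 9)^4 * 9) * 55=55 / 729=0.08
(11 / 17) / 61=0.01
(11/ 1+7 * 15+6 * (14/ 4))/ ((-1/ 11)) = -1507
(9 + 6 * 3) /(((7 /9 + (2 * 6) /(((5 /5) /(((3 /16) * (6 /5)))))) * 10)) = 243 /313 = 0.78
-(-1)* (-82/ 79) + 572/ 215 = 1.62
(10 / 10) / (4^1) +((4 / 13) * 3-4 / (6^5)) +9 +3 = 332897 / 25272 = 13.17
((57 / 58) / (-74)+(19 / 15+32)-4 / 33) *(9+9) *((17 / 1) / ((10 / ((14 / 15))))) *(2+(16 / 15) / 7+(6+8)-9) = 99853017827 / 14753750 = 6767.98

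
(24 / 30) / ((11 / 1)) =4 / 55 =0.07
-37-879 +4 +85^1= -827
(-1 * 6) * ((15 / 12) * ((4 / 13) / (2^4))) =-15 / 104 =-0.14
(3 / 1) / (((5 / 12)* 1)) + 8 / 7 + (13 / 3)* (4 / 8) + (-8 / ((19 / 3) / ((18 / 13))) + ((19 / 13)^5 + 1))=16.43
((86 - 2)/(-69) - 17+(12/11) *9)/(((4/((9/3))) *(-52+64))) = -2125/4048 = -0.52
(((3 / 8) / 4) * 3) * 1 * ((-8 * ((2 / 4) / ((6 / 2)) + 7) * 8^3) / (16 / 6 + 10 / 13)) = -160992 / 67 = -2402.87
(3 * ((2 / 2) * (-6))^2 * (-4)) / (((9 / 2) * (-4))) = 24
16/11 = 1.45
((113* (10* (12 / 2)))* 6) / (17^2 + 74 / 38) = 96615 / 691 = 139.82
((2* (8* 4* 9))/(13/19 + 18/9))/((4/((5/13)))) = 20.63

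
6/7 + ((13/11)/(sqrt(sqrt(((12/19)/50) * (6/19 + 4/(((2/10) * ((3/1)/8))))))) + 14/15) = 3.09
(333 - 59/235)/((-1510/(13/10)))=-254137/887125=-0.29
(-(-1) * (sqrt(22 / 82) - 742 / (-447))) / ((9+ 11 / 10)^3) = 1000 * sqrt(451) / 42242341+ 742000 / 460544547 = 0.00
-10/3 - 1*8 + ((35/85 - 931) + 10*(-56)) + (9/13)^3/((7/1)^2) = -8245967315/5490303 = -1501.91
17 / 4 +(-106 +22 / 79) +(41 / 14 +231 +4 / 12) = 881197 / 6636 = 132.79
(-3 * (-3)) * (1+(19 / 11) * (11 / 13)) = 288 / 13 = 22.15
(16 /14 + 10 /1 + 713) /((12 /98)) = 35483 /6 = 5913.83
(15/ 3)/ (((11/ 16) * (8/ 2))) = 20/ 11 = 1.82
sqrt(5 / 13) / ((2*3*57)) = sqrt(65) / 4446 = 0.00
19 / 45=0.42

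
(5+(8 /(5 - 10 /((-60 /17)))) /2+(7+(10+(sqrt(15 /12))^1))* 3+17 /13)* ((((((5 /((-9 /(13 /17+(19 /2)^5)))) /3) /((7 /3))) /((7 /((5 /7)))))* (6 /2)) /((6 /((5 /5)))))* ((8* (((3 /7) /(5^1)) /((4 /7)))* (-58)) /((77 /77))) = 6103644355* sqrt(5) /186592+215623444129085 /171011568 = 1334014.94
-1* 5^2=-25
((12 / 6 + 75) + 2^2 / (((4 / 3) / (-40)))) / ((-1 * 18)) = 43 / 18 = 2.39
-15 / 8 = -1.88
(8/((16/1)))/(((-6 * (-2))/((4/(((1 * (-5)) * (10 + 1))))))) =-0.00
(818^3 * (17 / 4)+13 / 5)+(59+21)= 11631048343 / 5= 2326209668.60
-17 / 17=-1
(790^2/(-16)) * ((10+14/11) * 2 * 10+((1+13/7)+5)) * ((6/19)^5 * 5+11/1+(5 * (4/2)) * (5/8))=-479328942158932875/3050553968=-157128491.15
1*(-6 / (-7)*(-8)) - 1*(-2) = -34 / 7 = -4.86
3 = 3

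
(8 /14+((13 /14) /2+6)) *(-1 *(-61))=12017 /28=429.18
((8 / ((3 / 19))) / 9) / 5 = 152 / 135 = 1.13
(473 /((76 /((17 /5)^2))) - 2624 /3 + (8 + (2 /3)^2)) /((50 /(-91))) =1235973557 /855000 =1445.58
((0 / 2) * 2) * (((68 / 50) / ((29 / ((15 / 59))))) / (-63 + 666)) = 0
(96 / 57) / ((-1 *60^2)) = -2 / 4275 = -0.00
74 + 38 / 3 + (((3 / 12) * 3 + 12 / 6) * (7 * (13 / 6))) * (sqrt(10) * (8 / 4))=260 / 3 + 1001 * sqrt(10) / 12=350.45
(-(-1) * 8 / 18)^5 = 1024 / 59049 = 0.02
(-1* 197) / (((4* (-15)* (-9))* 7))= -197 / 3780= -0.05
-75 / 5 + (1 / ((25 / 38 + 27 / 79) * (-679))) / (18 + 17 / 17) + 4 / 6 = -87620671 / 6113037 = -14.33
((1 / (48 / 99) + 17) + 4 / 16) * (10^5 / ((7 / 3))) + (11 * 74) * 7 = 5833636 / 7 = 833376.57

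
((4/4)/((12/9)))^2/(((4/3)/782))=329.91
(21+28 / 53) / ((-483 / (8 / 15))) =-1304 / 54855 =-0.02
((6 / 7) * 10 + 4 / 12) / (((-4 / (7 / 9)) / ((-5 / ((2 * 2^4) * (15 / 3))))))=187 / 3456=0.05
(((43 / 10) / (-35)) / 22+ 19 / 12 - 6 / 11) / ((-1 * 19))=-11923 / 219450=-0.05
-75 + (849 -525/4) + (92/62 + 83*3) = 110761/124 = 893.23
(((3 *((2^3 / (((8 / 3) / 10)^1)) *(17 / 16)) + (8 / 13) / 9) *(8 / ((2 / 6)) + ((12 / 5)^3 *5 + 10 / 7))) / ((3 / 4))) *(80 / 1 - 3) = 8151047707 / 8775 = 928894.33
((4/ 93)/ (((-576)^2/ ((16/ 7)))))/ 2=1/ 6749568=0.00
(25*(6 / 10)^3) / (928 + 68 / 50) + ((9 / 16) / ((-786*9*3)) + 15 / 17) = 6617388031 / 7450864992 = 0.89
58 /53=1.09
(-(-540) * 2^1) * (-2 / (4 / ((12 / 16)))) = -405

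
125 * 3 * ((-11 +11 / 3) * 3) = -8250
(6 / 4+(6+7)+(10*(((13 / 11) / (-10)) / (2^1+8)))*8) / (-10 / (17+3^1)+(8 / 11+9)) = 213 / 145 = 1.47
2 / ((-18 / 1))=-1 / 9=-0.11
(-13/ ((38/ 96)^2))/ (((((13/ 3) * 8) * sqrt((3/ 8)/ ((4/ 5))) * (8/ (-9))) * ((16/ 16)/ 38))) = 2592 * sqrt(30)/ 95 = 149.44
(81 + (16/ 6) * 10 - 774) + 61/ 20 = -39797/ 60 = -663.28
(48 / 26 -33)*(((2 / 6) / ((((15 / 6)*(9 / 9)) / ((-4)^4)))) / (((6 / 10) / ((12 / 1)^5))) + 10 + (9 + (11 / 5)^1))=-5733097866 / 13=-441007528.15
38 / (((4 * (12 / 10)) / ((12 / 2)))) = 95 / 2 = 47.50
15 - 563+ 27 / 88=-48197 / 88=-547.69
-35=-35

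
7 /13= 0.54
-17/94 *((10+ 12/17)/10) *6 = -273/235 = -1.16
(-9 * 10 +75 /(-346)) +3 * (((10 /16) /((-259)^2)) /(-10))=-16751467839 /185680208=-90.22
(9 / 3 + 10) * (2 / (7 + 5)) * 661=8593 / 6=1432.17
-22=-22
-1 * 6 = -6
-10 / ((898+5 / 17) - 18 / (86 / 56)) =-1462 / 129617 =-0.01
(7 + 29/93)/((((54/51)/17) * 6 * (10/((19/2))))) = 93347/5022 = 18.59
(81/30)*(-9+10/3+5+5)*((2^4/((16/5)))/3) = 39/2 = 19.50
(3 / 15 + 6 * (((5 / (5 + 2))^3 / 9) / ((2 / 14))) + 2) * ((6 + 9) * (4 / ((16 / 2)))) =2867 / 98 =29.26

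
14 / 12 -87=-515 / 6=-85.83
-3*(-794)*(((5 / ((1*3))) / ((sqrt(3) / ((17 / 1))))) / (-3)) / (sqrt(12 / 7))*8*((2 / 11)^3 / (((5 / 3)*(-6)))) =215968*sqrt(7) / 11979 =47.70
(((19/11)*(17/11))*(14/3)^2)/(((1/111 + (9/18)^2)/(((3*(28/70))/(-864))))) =-585599/1878525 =-0.31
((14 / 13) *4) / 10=28 / 65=0.43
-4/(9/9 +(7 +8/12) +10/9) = -9/22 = -0.41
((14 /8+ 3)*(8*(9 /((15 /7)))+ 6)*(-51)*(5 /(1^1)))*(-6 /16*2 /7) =287793 /56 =5139.16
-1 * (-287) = 287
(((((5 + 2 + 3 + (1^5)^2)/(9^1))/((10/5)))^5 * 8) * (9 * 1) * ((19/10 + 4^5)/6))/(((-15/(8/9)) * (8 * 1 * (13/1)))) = -1652222209/2763493200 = -0.60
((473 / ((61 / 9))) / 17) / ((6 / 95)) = 134805 / 2074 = 65.00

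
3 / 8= 0.38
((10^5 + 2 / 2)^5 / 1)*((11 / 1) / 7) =110005500110001100005500011 / 7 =15715071444285871429357140.00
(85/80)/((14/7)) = 17/32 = 0.53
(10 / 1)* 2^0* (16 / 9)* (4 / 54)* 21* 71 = 159040 / 81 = 1963.46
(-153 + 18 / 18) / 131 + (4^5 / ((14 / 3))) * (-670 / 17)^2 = 90325554904 / 265013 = 340834.43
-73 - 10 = -83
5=5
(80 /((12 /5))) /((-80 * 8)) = -5 /96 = -0.05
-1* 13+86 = 73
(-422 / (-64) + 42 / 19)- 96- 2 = -54231 / 608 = -89.20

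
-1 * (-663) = 663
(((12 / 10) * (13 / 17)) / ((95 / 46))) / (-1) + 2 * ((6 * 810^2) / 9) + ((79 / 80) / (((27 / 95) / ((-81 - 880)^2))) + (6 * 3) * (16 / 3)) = 14245591200959 / 3488400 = 4083703.47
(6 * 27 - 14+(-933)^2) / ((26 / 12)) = 5223822 / 13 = 401832.46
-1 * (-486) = 486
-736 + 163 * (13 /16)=-9657 /16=-603.56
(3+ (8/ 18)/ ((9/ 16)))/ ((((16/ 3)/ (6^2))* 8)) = 3.20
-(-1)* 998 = 998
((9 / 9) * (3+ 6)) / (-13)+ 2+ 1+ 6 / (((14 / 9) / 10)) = 3720 / 91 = 40.88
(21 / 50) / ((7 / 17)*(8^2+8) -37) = -357 / 6250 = -0.06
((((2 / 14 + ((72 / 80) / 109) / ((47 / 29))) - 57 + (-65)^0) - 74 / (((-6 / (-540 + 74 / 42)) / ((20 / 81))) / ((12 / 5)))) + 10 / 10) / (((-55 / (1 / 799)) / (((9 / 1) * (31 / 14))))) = 10774952790649 / 5956946018100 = 1.81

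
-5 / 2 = -2.50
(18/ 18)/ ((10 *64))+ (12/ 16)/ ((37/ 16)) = 7717/ 23680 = 0.33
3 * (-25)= -75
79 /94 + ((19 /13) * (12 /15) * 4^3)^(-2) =934709167 /1111949312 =0.84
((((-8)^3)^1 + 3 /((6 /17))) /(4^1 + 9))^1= -1007 /26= -38.73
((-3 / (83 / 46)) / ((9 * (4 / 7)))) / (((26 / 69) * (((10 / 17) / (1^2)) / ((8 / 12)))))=-62951 / 64740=-0.97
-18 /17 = -1.06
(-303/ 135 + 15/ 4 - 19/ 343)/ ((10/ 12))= 1.74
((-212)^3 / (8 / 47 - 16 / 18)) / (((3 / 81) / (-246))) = -88058896290.95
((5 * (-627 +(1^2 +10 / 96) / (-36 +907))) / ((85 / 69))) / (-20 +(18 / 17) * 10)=602911949 / 2229760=270.39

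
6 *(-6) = -36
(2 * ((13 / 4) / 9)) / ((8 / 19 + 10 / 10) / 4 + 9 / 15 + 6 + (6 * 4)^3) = 2470 / 47301867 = 0.00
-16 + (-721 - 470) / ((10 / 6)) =-3653 / 5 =-730.60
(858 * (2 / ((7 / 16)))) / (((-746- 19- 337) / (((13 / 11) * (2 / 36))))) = -2704 / 11571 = -0.23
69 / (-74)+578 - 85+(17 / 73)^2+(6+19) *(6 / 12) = 99497794 / 197173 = 504.62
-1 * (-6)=6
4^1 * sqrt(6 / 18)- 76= -76 + 4 * sqrt(3) / 3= -73.69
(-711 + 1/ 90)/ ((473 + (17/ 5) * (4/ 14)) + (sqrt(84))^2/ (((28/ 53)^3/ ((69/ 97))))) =-2433117736/ 3008795319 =-0.81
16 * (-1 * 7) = -112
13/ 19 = 0.68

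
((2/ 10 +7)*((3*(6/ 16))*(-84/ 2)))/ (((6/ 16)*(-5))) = 4536/ 25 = 181.44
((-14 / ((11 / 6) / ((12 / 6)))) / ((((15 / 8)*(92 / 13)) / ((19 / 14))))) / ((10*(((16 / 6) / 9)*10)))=-6669 / 126500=-0.05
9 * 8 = 72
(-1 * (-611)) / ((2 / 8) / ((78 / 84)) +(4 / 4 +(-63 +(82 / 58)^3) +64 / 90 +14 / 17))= -296394395310 / 27830135399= -10.65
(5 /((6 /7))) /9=35 /54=0.65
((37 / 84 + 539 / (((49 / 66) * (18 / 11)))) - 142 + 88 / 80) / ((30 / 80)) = 84898 / 105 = 808.55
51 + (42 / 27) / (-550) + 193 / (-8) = 532069 / 19800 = 26.87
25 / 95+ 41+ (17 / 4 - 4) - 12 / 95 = 15727 / 380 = 41.39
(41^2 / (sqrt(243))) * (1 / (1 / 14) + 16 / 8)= 26896 * sqrt(3) / 27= 1725.38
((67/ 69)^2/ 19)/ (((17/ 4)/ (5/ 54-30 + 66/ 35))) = -0.33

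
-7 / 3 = -2.33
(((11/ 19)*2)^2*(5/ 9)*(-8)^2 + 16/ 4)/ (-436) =-0.12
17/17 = 1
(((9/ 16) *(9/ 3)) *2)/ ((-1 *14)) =-27/ 112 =-0.24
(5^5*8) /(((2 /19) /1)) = 237500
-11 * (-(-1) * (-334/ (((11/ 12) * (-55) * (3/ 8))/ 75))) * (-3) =480960/ 11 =43723.64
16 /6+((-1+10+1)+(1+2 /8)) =167 /12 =13.92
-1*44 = -44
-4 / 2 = -2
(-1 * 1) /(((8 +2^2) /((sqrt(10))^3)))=-5 * sqrt(10) /6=-2.64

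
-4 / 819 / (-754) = 2 / 308763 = 0.00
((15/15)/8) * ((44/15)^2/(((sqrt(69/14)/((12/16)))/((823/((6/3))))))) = 149.52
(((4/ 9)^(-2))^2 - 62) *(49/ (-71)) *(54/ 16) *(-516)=-1589080437/ 36352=-43713.70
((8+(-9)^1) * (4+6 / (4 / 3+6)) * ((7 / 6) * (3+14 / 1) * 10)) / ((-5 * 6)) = 6307 / 198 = 31.85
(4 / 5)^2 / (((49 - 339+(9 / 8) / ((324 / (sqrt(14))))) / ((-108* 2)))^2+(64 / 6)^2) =517133825998848* sqrt(14) / 250070722459285139804405+6923550862991892676608 / 1250353612296425699022025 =0.01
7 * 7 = 49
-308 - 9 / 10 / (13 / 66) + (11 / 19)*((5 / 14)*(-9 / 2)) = -10840819 / 34580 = -313.50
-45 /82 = -0.55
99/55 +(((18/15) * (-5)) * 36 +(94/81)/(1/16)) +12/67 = -5303617/27135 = -195.45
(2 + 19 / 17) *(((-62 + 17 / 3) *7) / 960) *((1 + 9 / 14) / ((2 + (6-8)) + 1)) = -206011 / 97920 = -2.10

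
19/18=1.06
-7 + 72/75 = -151/25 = -6.04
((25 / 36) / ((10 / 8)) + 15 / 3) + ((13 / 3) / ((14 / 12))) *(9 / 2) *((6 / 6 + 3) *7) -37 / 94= 400295 / 846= 473.16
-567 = -567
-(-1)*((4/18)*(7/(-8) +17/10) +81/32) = 1303/480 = 2.71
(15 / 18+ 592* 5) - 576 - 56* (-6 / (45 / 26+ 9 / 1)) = 149801 / 62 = 2416.15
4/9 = 0.44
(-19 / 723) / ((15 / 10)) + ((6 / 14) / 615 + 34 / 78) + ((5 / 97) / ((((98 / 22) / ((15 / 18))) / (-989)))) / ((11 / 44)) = -1036566410582 / 27474169905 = -37.73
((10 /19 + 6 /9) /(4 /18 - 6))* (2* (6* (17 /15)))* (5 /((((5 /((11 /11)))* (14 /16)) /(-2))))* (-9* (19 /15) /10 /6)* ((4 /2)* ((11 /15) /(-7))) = 0.26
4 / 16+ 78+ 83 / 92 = 3641 / 46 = 79.15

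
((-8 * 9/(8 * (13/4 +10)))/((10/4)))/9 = -8/265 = -0.03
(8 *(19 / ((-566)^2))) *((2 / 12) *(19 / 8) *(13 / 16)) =4693 / 30754176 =0.00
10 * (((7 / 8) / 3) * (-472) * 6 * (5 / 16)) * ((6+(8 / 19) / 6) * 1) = -1786225 / 114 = -15668.64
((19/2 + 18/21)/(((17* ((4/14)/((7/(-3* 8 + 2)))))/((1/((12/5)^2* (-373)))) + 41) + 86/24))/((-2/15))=-1141875/482774287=-0.00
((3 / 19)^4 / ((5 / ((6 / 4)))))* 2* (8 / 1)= 1944 / 651605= 0.00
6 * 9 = 54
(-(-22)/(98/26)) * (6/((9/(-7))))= -27.24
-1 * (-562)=562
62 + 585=647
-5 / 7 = -0.71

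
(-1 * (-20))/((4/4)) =20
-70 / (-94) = 35 / 47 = 0.74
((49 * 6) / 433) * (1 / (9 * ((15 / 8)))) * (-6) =-1568 / 6495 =-0.24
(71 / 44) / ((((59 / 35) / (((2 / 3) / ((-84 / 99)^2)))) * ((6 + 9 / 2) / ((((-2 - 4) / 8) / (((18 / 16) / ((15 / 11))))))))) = -1775 / 23128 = -0.08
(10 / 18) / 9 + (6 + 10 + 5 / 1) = 1706 / 81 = 21.06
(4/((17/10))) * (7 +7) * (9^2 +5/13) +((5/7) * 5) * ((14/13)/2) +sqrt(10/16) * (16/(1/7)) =28 * sqrt(10) +592905/221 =2771.37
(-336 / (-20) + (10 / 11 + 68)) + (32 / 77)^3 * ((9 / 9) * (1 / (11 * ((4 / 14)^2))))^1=43961298 / 512435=85.79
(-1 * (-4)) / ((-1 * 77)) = -4 / 77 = -0.05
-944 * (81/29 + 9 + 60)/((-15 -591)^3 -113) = 1965408/6453808741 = 0.00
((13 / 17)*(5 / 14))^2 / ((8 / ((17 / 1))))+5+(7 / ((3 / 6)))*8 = 3122977 / 26656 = 117.16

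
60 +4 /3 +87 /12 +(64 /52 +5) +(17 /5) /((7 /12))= 440309 /5460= 80.64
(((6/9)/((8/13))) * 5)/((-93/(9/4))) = -65/496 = -0.13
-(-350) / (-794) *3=-525 / 397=-1.32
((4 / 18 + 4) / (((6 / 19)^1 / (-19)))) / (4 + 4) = -6859 / 216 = -31.75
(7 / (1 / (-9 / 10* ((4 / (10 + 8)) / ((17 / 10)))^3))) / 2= -2800 / 397953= -0.01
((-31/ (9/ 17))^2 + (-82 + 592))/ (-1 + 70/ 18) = 319039/ 234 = 1363.41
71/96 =0.74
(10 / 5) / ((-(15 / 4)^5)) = -2048 / 759375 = -0.00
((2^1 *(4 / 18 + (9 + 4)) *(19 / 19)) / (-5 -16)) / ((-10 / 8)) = 136 / 135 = 1.01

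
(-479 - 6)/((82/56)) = -13580/41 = -331.22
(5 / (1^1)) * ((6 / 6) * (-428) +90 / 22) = -2119.55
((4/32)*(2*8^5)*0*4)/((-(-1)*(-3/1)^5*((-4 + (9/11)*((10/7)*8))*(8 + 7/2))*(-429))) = 0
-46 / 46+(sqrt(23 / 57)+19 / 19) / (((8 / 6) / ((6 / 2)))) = 5 / 4+3 * sqrt(1311) / 76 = 2.68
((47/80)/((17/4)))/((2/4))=47/170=0.28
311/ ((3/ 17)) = 5287/ 3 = 1762.33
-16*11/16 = -11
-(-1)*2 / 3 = 2 / 3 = 0.67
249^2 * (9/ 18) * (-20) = -620010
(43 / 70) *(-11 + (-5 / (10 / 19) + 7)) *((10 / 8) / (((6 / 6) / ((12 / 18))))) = -387 / 56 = -6.91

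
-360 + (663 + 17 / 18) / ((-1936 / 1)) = -12557231 / 34848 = -360.34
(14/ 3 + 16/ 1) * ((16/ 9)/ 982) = 0.04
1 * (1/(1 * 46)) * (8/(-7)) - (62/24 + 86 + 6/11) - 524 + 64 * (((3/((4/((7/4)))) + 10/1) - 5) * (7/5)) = -5053049/106260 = -47.55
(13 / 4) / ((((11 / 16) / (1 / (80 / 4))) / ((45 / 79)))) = 117 / 869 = 0.13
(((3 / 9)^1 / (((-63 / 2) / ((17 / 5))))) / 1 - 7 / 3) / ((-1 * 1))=2239 / 945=2.37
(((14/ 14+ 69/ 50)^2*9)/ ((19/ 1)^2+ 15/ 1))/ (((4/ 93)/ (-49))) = -580785093/ 3760000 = -154.46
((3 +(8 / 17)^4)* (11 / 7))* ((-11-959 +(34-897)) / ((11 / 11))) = -5134689417 / 584647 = -8782.55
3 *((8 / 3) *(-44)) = -352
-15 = -15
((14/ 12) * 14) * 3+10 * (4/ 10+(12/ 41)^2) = 90533/ 1681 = 53.86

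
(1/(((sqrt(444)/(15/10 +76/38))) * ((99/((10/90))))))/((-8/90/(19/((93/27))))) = -665 * sqrt(111)/605616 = -0.01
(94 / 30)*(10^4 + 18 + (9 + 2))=157121 / 5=31424.20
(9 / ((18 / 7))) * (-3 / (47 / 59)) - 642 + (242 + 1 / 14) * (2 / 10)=-606.77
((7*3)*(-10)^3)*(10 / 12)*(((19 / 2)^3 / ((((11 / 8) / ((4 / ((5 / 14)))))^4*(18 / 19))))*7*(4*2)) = -514461092311728128 / 131769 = -3904264981230.24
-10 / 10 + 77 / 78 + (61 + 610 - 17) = 51011 / 78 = 653.99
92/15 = 6.13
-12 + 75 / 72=-263 / 24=-10.96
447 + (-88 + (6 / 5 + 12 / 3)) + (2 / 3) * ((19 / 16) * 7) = 44369 / 120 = 369.74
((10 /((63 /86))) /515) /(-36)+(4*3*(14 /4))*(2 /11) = 4905211 /642411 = 7.64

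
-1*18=-18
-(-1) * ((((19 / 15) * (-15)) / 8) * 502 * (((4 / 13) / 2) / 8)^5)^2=22743361 / 2312881695184912384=0.00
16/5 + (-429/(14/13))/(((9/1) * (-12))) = 17359/2520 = 6.89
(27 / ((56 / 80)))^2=72900 / 49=1487.76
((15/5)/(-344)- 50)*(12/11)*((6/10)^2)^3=-37622961/14781250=-2.55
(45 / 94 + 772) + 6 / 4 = 36377 / 47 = 773.98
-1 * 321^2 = -103041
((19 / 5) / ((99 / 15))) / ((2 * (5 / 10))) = 19 / 33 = 0.58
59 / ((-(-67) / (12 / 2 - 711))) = -41595 / 67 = -620.82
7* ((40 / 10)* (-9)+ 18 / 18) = -245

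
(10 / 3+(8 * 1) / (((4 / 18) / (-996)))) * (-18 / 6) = 107558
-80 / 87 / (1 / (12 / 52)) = -80 / 377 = -0.21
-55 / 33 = -5 / 3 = -1.67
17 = 17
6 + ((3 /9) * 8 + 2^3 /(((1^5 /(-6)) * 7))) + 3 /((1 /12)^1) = 794 /21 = 37.81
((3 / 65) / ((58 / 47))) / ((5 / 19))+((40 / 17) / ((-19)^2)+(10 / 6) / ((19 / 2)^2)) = 57994069 / 347047350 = 0.17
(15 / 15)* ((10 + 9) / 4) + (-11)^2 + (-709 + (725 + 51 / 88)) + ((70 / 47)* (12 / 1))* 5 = 958275 / 4136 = 231.69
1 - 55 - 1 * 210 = -264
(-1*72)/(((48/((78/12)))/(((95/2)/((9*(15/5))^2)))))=-1235/1944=-0.64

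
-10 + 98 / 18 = -41 / 9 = -4.56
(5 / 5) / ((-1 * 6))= -1 / 6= -0.17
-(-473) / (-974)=-473 / 974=-0.49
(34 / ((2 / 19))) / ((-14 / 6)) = -969 / 7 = -138.43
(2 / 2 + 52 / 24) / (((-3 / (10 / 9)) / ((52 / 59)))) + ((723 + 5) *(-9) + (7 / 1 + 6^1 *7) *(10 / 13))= -404778614 / 62127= -6515.34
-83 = -83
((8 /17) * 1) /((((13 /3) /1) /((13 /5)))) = 24 /85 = 0.28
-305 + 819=514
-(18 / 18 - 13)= 12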